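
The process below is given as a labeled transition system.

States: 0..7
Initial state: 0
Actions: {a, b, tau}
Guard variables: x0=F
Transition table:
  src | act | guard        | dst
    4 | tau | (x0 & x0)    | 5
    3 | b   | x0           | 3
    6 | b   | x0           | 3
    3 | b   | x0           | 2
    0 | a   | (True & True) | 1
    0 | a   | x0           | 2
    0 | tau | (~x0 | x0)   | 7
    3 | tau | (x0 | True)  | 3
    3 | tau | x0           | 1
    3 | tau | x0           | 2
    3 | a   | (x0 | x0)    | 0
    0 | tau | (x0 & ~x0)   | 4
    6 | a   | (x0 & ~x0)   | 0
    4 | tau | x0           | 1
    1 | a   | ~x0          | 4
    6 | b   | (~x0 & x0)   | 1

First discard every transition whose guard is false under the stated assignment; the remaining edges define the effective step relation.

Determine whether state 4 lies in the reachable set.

Answer: REACHABLE

Trace:
Guard filter leaves 4 enabled edge(s).
L0 = {0}
L1 = {1,7}  cumulative {0,1,7}
L2 = {4}  cumulative {0,1,4,7}
Reach set: {0,1,4,7}
trace reaching 4: a·a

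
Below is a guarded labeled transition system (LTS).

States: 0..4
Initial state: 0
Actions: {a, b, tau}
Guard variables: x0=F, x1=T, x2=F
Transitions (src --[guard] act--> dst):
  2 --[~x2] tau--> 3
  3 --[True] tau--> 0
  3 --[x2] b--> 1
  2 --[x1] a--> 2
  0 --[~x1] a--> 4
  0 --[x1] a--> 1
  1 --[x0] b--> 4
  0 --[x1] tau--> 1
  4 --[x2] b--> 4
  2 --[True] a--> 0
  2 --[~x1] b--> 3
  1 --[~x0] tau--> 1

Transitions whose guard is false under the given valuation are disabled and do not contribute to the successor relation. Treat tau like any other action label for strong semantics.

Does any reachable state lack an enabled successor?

Answer: DEADLOCK-FREE

Analysis:
Reachable = {0,1}
  0: a→1  tau→1  [2 exit(s)]
  1: tau→1  [1 exit(s)]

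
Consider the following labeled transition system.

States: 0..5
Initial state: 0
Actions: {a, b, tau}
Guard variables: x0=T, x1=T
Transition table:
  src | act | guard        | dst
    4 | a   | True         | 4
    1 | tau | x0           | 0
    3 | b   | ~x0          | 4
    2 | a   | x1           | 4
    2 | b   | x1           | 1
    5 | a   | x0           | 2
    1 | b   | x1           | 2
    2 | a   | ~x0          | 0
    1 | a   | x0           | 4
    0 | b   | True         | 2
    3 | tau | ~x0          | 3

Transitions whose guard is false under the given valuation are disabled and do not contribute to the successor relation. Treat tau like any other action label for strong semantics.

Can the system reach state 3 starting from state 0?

Answer: UNREACHABLE

Analysis:
After dropping false guards: 8 live edges.
Layer 0: {0}
Layer 1: {2}  total {0,2}
Layer 2: {1,4}  total {0,1,2,4}
Reach set: {0,1,2,4}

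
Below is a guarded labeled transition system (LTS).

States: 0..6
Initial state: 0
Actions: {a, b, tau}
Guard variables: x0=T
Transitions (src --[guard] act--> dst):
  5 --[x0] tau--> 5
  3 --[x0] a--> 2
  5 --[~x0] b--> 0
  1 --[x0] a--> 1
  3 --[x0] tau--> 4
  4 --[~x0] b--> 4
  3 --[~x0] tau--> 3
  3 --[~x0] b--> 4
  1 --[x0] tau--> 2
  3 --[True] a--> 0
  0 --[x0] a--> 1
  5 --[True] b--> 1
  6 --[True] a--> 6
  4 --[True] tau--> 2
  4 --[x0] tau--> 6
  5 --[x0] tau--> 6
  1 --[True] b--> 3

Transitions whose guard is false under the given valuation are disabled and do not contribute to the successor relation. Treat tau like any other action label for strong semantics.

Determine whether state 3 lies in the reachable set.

After dropping false guards: 13 live edges.
Layer 0: {0}
Layer 1: {1}  now seen {0,1}
Layer 2: {2,3}  now seen {0,1,2,3}
Layer 3: {4}  now seen {0,1,2,3,4}
Layer 4: {6}  now seen {0,1,2,3,4,6}
R = {0,1,2,3,4,6}
Path to 3: a·b

Answer: REACHABLE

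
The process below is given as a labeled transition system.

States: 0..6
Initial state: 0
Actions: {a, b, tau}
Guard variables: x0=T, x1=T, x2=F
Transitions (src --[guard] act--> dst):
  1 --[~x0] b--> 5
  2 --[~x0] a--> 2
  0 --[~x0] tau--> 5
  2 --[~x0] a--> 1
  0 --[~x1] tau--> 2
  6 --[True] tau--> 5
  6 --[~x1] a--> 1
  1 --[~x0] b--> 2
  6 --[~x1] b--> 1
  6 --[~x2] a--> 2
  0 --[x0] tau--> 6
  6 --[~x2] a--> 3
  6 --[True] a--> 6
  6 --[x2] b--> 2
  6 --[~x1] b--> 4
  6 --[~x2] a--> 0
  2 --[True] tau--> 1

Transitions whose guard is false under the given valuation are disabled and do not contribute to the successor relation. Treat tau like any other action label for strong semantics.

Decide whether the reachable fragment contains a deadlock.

Answer: DEADLOCK at state 1

Working:
Reachable = {0,1,2,3,5,6}
  0: tau→6  [1 out]
  1: ∅  [no exit]
  2: tau→1  [1 out]
  3: ∅  [no exit]
  5: ∅  [no exit]
  6: a→0  a→2  a→3  a→6  tau→5  [5 out]
trace reaching 1: tau·a·tau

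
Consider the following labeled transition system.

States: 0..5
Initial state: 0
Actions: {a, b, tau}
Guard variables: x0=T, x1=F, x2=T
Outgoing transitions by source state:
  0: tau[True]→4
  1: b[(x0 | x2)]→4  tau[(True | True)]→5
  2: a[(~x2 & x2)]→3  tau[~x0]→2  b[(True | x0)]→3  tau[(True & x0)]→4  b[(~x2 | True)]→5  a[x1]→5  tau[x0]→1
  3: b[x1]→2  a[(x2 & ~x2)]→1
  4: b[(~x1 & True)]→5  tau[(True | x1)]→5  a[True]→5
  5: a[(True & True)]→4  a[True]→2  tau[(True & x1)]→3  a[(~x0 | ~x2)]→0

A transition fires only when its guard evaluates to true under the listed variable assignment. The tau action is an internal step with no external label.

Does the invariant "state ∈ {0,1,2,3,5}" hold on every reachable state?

Answer: INVARIANT VIOLATED at state 4

Working:
Safe = {0,1,2,3,5}
Reachable = {0,1,2,3,4,5}
  0: safe
  1: safe
  2: safe
  3: safe
  4: VIOLATES
  5: safe
reach 4 via tau — violates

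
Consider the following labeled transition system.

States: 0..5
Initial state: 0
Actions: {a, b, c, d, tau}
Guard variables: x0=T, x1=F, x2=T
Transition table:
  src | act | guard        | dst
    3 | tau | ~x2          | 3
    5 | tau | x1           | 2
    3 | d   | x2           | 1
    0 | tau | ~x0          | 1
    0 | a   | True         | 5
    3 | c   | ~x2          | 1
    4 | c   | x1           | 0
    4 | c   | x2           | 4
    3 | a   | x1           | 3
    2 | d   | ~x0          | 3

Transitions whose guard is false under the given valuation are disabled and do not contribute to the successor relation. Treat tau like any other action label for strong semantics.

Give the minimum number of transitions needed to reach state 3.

BFS to 3:
  Layer 0: {0}
  Layer 1: {5}
3 never appears.

Answer: UNREACHABLE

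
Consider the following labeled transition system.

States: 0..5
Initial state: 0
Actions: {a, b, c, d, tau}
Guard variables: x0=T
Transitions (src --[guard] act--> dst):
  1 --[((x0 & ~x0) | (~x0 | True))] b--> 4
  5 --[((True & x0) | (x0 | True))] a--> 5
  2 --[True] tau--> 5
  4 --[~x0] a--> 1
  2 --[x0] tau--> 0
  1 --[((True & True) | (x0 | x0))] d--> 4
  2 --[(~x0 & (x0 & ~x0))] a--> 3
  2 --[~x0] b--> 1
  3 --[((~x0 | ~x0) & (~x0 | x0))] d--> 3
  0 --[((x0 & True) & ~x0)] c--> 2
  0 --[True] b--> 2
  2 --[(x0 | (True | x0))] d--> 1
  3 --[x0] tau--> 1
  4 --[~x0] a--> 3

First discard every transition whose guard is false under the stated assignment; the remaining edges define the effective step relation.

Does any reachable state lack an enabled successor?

Answer: DEADLOCK at state 4

Analysis:
R = {0,1,2,4,5}
  0: b→2  [1 exit(s)]
  1: b→4  d→4  [2 exit(s)]
  2: d→1  tau→0  tau→5  [3 exit(s)]
  4: ∅  [STUCK]
  5: a→5  [1 exit(s)]
Path to 4: b·d·b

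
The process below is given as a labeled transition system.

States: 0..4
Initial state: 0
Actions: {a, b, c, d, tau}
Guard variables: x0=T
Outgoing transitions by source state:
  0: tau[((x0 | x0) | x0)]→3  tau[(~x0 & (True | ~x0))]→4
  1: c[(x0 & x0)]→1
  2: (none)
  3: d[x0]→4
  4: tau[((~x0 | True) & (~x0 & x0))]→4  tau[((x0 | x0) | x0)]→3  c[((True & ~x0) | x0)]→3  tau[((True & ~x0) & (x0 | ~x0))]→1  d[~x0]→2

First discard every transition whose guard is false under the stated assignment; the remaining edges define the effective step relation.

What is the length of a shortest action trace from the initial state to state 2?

Breadth-first toward 2:
  depth 0: {0}
  depth 1: {3}
  depth 2: {4}
2 never appears.

Answer: UNREACHABLE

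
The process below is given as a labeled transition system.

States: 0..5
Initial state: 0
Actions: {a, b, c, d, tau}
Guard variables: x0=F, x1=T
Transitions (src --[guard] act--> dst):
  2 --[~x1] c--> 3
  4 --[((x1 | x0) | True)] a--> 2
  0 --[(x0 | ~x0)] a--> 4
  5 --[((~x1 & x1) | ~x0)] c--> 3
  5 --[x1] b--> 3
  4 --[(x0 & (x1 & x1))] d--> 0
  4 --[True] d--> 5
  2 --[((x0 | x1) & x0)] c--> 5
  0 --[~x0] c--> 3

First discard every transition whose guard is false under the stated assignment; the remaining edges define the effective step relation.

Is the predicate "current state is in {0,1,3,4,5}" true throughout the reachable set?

Answer: INVARIANT VIOLATED at state 2

Trace:
Safe = {0,1,3,4,5}
Reachable = {0,2,3,4,5}
  0: ok
  2: ✗ unsafe
  3: ok
  4: ok
  5: ok
witness against invariant: a·a → 2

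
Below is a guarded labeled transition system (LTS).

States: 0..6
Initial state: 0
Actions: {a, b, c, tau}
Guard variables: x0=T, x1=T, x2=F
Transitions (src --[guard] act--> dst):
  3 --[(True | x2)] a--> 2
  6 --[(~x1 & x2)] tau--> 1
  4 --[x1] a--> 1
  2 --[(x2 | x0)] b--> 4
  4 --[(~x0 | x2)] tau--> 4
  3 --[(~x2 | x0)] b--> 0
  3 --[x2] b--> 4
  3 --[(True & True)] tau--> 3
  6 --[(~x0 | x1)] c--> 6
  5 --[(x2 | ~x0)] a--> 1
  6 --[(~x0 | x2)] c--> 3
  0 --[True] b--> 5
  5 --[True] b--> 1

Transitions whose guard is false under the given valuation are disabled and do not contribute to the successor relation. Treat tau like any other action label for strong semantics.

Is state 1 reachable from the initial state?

8 transition(s) survive guard evaluation.
depth 0: {0}
depth 1: {5}  cumulative {0,5}
depth 2: {1}  cumulative {0,1,5}
Reach set: {0,1,5}
witness 1: b·b

Answer: REACHABLE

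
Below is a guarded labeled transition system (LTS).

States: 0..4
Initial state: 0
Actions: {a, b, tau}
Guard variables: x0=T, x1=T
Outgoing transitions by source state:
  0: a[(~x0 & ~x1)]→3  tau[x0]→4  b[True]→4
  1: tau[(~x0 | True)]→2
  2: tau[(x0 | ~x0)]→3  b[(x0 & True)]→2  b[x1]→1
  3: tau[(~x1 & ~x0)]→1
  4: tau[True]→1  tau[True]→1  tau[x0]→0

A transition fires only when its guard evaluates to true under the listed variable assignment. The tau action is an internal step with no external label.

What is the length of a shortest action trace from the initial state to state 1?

Breadth-first toward 1:
  L0 = {0}
  L1 = {4}
  L2 = {1}
1 enters at depth 2; path b·tau

Answer: 2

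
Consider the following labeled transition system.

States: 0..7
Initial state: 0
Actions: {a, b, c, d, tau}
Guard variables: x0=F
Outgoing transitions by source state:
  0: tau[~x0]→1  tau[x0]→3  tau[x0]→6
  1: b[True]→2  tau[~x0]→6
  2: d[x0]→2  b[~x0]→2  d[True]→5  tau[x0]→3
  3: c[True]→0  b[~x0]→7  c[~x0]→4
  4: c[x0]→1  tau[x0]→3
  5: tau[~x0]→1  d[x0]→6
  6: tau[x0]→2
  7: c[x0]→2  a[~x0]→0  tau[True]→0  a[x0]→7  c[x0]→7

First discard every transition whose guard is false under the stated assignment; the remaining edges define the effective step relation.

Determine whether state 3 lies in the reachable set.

Answer: UNREACHABLE

Trace:
11 transition(s) survive guard evaluation.
L0 = {0}
L1 = {1}  now seen {0,1}
L2 = {2,6}  now seen {0,1,2,6}
L3 = {5}  now seen {0,1,2,5,6}
R = {0,1,2,5,6}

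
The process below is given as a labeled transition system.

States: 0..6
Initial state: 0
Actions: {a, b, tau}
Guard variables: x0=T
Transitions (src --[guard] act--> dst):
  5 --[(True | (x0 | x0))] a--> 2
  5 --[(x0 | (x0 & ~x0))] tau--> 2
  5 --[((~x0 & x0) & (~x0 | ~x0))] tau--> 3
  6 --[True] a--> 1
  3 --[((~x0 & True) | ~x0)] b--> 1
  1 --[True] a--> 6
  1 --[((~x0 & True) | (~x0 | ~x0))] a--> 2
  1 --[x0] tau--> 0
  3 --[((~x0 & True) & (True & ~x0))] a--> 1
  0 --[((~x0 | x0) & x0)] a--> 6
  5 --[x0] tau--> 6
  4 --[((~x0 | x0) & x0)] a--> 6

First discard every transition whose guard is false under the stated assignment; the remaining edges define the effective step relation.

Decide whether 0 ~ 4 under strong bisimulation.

Refine partition for ~:
  π0 = {{0,1,2,3,4,5,6}}
  π1 = {{0,4,6},{1,5},{2,3}}
  π2 = {{0,4},{1},{2,3},{5},{6}}
stable after 3 split(s): 5 block(s)
[0]={0,4}  [4]={0,4}

Answer: BISIMILAR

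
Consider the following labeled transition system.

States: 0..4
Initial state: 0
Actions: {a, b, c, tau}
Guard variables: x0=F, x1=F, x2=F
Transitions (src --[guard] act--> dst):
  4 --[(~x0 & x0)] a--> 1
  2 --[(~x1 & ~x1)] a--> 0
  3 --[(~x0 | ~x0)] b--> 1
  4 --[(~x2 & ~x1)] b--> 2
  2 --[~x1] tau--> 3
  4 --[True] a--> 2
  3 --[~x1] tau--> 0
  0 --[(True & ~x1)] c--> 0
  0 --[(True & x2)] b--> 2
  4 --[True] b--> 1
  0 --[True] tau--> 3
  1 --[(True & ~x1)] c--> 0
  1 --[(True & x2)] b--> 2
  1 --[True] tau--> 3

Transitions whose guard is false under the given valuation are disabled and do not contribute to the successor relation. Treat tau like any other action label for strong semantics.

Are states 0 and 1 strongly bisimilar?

Compute ~ classes (split until stable):
  round 0: {{0,1,2,3,4}}
  round 1: {{0,1},{2},{3},{4}}
4 equivalence class(es) (converged in 2)
class of 0: {0,1}; class of 1: {0,1}

Answer: BISIMILAR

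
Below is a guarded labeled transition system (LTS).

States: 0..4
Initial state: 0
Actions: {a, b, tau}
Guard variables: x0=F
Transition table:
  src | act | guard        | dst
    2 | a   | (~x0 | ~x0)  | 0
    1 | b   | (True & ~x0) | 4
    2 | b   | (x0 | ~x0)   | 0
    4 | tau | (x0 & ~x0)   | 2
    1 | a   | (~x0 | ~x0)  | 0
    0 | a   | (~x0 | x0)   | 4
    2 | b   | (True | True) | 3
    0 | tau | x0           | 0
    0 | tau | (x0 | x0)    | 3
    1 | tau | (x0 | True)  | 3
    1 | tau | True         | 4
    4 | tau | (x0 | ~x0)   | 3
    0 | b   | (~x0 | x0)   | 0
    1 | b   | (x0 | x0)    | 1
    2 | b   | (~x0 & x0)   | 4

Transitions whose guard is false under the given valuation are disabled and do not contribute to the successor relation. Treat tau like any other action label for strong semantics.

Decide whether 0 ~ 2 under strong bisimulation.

Bisimulation quotient by refinement:
  round 0: {{0,1,2,3,4}}
  round 1: {{0,2},{1},{3},{4}}
  round 2: {{0},{1},{2},{3},{4}}
5 equivalence class(es) (converged in 3)
class of 0: {0}; class of 2: {2}

Answer: NOT BISIMILAR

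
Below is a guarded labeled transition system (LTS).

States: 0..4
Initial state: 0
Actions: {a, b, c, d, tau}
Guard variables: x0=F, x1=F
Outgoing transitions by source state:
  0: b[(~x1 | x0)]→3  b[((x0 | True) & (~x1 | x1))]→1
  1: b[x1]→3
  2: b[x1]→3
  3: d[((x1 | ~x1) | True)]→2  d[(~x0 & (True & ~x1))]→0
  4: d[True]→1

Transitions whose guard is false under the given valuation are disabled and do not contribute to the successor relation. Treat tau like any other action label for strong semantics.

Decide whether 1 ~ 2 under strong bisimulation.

Compute ~ classes (split until stable):
  P[0] = {{0,1,2,3,4}}
  P[1] = {{0},{1,2},{3,4}}
  P[2] = {{0},{1,2},{3},{4}}
Fixed point at round 3; 4 class(es).
1∈{1,2}, 2∈{1,2}

Answer: BISIMILAR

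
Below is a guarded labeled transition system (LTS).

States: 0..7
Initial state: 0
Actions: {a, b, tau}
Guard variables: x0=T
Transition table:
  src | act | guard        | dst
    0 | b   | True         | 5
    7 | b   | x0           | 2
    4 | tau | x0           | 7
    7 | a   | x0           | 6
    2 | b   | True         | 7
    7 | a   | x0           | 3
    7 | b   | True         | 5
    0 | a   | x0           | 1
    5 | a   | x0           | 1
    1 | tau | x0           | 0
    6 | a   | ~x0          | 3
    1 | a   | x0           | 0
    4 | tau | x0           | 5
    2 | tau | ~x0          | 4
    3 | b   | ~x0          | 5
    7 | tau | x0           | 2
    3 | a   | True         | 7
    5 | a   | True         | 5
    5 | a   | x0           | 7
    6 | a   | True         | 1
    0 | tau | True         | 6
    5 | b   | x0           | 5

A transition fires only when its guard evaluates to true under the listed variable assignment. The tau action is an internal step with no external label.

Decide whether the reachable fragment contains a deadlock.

Answer: DEADLOCK-FREE

Analysis:
Reach set: {0,1,2,3,5,6,7}
  0: a→1  b→5  tau→6  [3 exit(s)]
  1: a→0  tau→0  [2 exit(s)]
  2: b→7  [1 exit(s)]
  3: a→7  [1 exit(s)]
  5: a→1  a→5  a→7  b→5  [4 exit(s)]
  6: a→1  [1 exit(s)]
  7: a→3  a→6  b→2  b→5  tau→2  [5 exit(s)]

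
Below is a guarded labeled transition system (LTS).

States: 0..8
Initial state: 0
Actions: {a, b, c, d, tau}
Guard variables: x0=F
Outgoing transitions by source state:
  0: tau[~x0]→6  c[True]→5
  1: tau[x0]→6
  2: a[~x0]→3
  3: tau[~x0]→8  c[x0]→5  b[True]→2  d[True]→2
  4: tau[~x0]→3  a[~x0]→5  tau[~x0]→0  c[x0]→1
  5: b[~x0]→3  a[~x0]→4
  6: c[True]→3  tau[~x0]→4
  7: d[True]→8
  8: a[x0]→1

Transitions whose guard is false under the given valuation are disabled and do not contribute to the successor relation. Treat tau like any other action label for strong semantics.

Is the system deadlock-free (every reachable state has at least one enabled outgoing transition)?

Reachable = {0,2,3,4,5,6,8}
  0: c→5  tau→6  [2 out]
  2: a→3  [1 out]
  3: b→2  d→2  tau→8  [3 out]
  4: a→5  tau→0  tau→3  [3 out]
  5: a→4  b→3  [2 out]
  6: c→3  tau→4  [2 out]
  8: ∅  [STUCK]
Path to 8: tau·c·tau

Answer: DEADLOCK at state 8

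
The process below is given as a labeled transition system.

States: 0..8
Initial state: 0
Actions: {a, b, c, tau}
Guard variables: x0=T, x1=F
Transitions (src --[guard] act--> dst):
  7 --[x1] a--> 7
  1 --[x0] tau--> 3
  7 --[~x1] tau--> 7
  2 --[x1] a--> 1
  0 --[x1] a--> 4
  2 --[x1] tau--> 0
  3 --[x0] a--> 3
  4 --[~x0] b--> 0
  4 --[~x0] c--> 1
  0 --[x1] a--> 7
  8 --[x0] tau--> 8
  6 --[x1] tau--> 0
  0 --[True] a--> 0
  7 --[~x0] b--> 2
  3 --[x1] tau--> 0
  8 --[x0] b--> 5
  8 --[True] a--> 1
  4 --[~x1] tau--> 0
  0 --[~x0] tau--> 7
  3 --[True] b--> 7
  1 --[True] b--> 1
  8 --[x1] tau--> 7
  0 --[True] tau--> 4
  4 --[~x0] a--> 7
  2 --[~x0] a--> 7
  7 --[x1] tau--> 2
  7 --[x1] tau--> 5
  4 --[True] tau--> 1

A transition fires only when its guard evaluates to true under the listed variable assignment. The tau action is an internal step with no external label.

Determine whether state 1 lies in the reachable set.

Answer: REACHABLE

Working:
After dropping false guards: 12 live edges.
depth 0: {0}
depth 1: {4}  cumulative {0,4}
depth 2: {1}  cumulative {0,1,4}
depth 3: {3}  cumulative {0,1,3,4}
depth 4: {7}  cumulative {0,1,3,4,7}
Reachable = {0,1,3,4,7}
witness 1: tau·tau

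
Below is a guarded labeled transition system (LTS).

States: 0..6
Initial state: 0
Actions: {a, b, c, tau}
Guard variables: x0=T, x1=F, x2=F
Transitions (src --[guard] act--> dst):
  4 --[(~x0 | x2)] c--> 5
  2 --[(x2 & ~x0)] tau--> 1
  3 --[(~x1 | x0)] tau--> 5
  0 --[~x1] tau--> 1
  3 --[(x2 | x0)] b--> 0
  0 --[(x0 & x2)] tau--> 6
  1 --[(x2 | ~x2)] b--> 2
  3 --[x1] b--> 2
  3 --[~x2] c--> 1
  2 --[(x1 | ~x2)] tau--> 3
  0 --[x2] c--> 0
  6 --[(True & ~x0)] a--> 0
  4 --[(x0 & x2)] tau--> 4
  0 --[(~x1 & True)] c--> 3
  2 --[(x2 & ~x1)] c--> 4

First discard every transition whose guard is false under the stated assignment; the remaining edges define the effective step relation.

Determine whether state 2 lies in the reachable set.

7 transition(s) survive guard evaluation.
Layer 0: {0}
Layer 1: {1,3}  cumulative {0,1,3}
Layer 2: {2,5}  cumulative {0,1,2,3,5}
Reachable = {0,1,2,3,5}
Path to 2: tau·b

Answer: REACHABLE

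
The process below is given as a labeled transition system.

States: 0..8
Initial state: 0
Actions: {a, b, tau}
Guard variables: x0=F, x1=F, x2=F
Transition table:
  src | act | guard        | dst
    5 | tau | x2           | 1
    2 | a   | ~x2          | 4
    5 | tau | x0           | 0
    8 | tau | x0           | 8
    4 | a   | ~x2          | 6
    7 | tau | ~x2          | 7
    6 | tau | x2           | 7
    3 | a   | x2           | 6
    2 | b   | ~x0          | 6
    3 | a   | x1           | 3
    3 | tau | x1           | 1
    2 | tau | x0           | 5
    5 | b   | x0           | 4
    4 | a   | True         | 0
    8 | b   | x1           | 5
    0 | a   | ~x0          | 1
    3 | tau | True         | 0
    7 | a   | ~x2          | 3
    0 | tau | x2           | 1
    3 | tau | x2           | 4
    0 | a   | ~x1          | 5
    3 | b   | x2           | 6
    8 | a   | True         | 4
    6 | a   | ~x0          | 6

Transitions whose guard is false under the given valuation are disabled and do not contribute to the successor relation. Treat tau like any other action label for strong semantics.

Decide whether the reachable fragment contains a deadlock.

R = {0,1,5}
  0: a→1  a→5  [2 exit(s)]
  1: ∅  [no exit]
  5: ∅  [no exit]
witness 1: a

Answer: DEADLOCK at state 1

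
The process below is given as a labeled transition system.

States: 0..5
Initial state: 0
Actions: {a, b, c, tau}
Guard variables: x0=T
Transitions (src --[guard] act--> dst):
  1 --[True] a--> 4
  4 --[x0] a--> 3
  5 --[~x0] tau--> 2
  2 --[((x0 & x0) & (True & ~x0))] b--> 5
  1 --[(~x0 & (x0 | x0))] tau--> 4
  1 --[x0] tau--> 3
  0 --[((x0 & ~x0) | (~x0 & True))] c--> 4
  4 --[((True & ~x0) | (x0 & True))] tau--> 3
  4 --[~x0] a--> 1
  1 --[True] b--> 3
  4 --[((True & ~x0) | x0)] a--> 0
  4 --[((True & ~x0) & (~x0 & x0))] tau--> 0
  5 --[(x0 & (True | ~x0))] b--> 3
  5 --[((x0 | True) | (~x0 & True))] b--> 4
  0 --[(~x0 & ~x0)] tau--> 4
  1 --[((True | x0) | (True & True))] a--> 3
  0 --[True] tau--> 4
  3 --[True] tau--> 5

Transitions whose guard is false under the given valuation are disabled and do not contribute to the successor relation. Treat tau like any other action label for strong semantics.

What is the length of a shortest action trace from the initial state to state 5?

Answer: 3

Analysis:
Breadth-first toward 5:
  L0 = {0}
  L1 = {4}
  L2 = {3}
  L3 = {5}
depth(5)=3, e.g. tau·a·tau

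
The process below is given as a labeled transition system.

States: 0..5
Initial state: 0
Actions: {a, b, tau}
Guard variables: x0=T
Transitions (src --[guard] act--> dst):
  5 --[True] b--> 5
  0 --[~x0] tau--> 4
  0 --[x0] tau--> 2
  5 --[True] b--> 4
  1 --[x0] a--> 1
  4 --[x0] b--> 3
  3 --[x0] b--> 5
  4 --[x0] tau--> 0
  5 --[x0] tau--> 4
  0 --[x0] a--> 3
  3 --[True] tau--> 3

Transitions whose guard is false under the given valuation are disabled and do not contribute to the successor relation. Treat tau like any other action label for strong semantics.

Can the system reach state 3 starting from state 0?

Guard filter leaves 10 enabled edge(s).
depth 0: {0}
depth 1: {2,3}  now seen {0,2,3}
depth 2: {5}  now seen {0,2,3,5}
depth 3: {4}  now seen {0,2,3,4,5}
R = {0,2,3,4,5}
witness 3: a

Answer: REACHABLE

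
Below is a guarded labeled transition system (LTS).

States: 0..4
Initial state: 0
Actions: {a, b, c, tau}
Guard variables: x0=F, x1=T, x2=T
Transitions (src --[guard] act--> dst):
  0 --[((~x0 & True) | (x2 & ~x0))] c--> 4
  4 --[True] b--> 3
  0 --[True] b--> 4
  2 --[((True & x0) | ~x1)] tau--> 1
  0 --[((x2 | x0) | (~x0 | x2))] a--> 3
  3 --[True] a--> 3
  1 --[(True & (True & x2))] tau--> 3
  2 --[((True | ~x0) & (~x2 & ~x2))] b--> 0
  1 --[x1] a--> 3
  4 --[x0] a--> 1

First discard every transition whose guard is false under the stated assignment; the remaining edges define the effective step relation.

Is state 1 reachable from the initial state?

After dropping false guards: 7 live edges.
Layer 0: {0}
Layer 1: {3,4}  total {0,3,4}
Reach set: {0,3,4}

Answer: UNREACHABLE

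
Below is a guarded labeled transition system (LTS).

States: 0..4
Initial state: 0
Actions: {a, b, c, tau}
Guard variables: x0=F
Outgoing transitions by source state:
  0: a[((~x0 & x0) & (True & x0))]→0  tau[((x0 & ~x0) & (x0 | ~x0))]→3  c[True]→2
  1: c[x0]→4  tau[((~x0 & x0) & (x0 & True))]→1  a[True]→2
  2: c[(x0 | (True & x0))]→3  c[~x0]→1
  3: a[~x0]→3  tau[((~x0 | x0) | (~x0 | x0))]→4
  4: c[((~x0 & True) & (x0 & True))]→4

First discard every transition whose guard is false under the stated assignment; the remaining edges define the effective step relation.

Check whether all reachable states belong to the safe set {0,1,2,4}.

Answer: INVARIANT HOLDS

Trace:
Safe = {0,1,2,4}
Reachable = {0,1,2}
  0: safe
  1: safe
  2: safe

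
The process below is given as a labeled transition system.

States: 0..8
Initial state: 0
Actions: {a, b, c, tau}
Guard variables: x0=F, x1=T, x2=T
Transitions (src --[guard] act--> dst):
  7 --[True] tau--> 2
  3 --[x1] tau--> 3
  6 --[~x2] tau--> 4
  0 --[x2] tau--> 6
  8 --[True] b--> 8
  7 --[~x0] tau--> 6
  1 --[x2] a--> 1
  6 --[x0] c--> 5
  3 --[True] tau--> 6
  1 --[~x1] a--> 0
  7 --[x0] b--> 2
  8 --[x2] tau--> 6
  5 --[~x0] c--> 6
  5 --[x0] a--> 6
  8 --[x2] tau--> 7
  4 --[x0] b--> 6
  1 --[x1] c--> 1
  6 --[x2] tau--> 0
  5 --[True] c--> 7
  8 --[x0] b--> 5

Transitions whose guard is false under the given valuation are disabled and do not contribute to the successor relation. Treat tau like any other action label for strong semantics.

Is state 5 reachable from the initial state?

After dropping false guards: 13 live edges.
Layer 0: {0}
Layer 1: {6}  total {0,6}
Reachable = {0,6}

Answer: UNREACHABLE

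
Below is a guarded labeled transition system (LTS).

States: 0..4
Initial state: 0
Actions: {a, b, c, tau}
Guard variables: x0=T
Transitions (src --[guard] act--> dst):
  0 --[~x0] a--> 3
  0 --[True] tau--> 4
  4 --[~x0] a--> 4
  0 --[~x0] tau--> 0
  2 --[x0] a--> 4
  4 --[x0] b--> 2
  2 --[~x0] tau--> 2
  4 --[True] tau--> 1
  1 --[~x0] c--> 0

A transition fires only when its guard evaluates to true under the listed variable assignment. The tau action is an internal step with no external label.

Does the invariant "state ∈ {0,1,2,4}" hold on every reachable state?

Answer: INVARIANT HOLDS

Working:
Inv-set: {0,1,2,4}
Reach set: {0,1,2,4}
  0: safe
  1: safe
  2: safe
  4: safe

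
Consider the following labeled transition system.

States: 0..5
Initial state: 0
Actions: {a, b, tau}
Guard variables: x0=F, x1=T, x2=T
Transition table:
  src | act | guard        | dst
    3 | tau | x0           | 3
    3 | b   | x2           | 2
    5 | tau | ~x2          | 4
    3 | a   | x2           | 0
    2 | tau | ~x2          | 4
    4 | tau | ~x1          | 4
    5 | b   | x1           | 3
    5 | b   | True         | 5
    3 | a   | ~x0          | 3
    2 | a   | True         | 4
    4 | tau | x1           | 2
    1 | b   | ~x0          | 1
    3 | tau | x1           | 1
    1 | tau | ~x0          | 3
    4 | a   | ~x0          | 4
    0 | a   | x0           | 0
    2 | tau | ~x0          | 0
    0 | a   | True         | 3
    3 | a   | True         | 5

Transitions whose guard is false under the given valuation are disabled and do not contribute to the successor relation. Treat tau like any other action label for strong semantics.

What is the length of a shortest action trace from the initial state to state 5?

Breadth-first toward 5:
  Layer 0: {0}
  Layer 1: {3}
  Layer 2: {1,2,5}
depth(5)=2, e.g. a·a

Answer: 2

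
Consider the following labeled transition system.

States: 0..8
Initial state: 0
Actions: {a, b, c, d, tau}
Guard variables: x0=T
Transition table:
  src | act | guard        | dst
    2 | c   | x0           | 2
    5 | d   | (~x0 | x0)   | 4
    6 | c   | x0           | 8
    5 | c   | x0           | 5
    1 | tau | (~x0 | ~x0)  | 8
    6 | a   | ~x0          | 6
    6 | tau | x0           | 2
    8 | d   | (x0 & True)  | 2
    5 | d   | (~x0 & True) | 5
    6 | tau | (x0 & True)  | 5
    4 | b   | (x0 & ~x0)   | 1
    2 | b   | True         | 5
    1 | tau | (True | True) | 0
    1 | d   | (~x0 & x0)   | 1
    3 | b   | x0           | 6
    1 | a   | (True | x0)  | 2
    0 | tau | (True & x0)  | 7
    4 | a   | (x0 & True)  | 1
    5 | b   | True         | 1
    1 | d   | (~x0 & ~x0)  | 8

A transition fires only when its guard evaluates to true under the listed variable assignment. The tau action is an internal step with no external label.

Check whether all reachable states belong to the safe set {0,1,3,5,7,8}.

Answer: INVARIANT HOLDS

Analysis:
Safe = {0,1,3,5,7,8}
Reach set: {0,7}
  0: ok
  7: ok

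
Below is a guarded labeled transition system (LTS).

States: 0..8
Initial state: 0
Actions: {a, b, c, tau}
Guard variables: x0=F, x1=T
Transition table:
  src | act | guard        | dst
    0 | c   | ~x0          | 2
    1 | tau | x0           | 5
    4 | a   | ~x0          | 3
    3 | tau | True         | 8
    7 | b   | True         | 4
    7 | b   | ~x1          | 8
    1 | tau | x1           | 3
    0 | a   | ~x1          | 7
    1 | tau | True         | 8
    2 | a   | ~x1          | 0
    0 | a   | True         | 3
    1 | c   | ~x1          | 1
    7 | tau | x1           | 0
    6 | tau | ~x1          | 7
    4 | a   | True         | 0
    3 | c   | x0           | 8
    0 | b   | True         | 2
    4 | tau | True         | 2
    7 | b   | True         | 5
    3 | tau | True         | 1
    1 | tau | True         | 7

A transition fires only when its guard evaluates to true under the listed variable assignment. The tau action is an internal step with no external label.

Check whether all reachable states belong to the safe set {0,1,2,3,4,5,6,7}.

Allowed set {0,1,2,3,4,5,6,7}
Reachable = {0,1,2,3,4,5,7,8}
  0: ✓
  1: ✓
  2: ✓
  3: ✓
  4: ✓
  5: ✓
  7: ✓
  8: VIOLATES
reach 8 via a·tau — violates

Answer: INVARIANT VIOLATED at state 8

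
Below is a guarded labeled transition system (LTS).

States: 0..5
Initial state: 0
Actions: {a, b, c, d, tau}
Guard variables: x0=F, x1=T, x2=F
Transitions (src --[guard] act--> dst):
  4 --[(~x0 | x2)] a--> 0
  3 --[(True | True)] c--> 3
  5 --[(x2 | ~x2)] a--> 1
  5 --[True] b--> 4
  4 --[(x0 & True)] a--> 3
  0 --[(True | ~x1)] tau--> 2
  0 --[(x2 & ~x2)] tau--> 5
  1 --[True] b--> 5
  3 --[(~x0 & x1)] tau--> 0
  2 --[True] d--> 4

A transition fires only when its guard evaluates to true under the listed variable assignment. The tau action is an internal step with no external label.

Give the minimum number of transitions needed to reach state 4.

BFS to 4:
  depth 0: {0}
  depth 1: {2}
  depth 2: {4}
first hit 4 at d=2 via tau·d

Answer: 2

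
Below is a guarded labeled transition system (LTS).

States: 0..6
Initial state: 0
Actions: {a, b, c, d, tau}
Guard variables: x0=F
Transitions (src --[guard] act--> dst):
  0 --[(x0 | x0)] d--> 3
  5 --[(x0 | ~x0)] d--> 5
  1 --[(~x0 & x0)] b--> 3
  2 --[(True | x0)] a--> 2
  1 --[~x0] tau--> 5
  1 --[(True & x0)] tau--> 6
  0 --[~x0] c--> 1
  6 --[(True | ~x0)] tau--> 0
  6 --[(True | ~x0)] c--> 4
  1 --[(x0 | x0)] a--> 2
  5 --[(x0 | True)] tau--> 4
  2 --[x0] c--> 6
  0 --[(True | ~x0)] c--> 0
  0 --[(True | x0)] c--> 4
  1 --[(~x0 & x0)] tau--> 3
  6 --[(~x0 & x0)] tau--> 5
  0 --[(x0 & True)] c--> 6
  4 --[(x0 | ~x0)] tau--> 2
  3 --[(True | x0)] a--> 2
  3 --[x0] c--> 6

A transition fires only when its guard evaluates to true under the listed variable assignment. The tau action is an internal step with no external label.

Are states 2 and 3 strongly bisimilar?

Compute ~ classes (split until stable):
  P[0] = {{0,1,2,3,4,5,6}}
  P[1] = {{0},{1,4},{2,3},{5},{6}}
  P[2] = {{0},{1},{2,3},{4},{5},{6}}
6 equivalence class(es) (converged in 3)
class of 2: {2,3}; class of 3: {2,3}

Answer: BISIMILAR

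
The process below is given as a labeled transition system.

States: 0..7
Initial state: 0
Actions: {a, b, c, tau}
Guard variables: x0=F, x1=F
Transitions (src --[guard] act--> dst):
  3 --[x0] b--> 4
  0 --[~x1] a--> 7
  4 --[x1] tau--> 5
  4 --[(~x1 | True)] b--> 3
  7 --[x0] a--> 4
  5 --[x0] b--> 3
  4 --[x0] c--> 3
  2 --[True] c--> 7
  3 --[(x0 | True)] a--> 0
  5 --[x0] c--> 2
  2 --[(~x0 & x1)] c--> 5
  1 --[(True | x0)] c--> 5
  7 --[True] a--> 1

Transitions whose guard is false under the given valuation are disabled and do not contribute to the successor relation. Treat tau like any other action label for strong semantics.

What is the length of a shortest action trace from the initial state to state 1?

Answer: 2

Trace:
Layered search for 1:
  Layer 0: {0}
  Layer 1: {7}
  Layer 2: {1}
first hit 1 at d=2 via a·a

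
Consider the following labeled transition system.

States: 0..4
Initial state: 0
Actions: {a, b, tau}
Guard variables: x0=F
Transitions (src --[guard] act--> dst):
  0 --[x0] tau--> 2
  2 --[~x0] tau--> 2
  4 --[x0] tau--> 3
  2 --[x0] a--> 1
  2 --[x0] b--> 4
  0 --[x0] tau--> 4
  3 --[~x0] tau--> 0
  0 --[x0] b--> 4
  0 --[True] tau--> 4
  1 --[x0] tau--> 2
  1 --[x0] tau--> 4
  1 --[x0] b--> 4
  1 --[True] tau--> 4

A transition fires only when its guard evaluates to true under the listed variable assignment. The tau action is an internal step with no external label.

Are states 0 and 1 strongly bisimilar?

Compute ~ classes (split until stable):
  P[0] = {{0,1,2,3,4}}
  P[1] = {{0,1,2,3},{4}}
  P[2] = {{0,1},{2,3},{4}}
  P[3] = {{0,1},{2},{3},{4}}
stable after 4 split(s): 4 block(s)
0∈{0,1}, 1∈{0,1}

Answer: BISIMILAR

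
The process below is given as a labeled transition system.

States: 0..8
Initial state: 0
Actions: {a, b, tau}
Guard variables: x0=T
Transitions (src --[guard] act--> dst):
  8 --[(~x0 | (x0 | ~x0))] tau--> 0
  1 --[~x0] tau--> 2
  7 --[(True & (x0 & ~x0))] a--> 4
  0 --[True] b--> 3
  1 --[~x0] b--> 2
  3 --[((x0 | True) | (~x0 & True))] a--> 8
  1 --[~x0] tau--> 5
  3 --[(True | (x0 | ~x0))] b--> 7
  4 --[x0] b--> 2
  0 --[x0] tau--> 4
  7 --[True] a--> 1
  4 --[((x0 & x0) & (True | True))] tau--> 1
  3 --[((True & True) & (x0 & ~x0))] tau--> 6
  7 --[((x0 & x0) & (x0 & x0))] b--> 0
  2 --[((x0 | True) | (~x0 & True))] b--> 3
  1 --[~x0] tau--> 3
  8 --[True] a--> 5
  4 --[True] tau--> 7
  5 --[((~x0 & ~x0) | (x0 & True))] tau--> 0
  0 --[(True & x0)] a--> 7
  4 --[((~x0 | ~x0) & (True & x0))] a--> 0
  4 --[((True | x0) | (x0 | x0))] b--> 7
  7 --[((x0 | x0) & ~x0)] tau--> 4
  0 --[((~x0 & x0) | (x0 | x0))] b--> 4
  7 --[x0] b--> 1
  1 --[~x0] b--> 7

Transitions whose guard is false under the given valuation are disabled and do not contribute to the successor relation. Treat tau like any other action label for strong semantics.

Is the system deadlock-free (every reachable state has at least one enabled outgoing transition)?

Reachable = {0,1,2,3,4,5,7,8}
  0: a→7  b→3  b→4  tau→4  [deg 4]
  1: ∅  [no exit]
  2: b→3  [deg 1]
  3: a→8  b→7  [deg 2]
  4: b→2  b→7  tau→1  tau→7  [deg 4]
  5: tau→0  [deg 1]
  7: a→1  b→0  b→1  [deg 3]
  8: a→5  tau→0  [deg 2]
witness 1: b·tau

Answer: DEADLOCK at state 1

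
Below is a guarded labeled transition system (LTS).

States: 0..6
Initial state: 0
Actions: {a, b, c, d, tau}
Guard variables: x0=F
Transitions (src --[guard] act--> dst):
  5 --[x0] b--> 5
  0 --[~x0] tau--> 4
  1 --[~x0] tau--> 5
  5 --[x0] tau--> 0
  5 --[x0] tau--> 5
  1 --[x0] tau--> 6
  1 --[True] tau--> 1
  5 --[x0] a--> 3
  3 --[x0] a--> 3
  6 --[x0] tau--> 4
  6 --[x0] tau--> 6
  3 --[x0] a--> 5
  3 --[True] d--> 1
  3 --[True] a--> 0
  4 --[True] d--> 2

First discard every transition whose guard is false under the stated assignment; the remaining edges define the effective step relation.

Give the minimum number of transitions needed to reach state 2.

Answer: 2

Trace:
BFS to 2:
  Layer 0: {0}
  Layer 1: {4}
  Layer 2: {2}
2 enters at depth 2; path tau·d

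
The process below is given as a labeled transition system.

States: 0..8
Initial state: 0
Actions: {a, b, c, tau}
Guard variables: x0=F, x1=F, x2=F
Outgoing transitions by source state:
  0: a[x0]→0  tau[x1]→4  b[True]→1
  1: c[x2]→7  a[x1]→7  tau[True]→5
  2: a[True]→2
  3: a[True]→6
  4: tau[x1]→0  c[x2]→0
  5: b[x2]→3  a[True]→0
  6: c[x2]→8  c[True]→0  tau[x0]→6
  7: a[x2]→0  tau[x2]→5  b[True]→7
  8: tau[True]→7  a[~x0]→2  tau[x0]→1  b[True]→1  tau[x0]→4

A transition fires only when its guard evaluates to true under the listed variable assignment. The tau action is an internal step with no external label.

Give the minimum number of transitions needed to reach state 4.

Answer: UNREACHABLE

Trace:
Layered search for 4:
  Layer 0: {0}
  Layer 1: {1}
  Layer 2: {5}
4 never appears.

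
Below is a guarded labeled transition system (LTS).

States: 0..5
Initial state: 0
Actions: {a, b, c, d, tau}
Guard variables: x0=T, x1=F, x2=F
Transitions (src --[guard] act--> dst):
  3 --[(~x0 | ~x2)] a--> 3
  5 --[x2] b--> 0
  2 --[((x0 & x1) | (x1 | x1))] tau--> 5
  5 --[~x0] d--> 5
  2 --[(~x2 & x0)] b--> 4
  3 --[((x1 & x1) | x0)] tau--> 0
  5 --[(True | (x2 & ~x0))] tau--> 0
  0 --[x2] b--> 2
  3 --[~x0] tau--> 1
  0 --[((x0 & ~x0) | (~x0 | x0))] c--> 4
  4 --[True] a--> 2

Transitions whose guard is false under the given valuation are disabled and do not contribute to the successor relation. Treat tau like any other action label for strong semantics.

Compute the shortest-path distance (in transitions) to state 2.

BFS to 2:
  L0 = {0}
  L1 = {4}
  L2 = {2}
depth(2)=2, e.g. c·a

Answer: 2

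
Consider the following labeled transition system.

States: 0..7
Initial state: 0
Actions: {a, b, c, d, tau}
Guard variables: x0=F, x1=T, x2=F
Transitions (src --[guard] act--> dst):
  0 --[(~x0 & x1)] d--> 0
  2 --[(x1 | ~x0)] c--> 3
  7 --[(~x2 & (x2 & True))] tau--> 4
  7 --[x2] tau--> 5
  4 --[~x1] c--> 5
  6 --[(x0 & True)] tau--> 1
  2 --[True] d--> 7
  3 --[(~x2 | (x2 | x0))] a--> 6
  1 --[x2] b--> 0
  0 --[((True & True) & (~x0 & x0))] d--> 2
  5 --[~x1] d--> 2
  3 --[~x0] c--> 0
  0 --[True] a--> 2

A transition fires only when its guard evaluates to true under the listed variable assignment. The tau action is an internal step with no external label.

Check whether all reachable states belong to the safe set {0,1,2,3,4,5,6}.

Allowed set {0,1,2,3,4,5,6}
Reach set: {0,2,3,6,7}
  0: ok
  2: ok
  3: ok
  6: ok
  7: outside
counterexample path to 7: a·d

Answer: INVARIANT VIOLATED at state 7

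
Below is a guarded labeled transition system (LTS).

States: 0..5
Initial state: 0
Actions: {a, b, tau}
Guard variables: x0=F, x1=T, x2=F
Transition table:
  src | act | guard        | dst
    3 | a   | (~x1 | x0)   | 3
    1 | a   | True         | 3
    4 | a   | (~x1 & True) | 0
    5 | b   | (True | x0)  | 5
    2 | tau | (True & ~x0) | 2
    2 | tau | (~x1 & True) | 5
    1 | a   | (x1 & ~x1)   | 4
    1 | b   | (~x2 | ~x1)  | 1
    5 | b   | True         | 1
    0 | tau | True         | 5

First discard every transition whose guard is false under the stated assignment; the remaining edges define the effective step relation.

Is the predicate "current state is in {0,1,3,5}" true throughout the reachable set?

Answer: INVARIANT HOLDS

Analysis:
Allowed set {0,1,3,5}
R = {0,1,3,5}
  0: ✓
  1: ✓
  3: ✓
  5: ✓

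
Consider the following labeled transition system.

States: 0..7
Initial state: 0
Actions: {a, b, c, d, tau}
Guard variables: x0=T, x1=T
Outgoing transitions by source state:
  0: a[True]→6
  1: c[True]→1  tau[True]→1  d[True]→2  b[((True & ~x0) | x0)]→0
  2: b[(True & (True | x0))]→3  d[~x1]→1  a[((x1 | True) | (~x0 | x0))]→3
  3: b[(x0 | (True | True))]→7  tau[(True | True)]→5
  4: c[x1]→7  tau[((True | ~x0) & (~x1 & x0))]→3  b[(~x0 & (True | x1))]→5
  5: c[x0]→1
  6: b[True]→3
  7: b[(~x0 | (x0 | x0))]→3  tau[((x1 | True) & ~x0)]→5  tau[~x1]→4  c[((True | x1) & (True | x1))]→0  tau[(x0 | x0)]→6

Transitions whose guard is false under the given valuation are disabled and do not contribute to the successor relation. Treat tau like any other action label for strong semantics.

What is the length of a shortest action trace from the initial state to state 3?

Answer: 2

Trace:
Layered search for 3:
  depth 0: {0}
  depth 1: {6}
  depth 2: {3}
3 enters at depth 2; path a·b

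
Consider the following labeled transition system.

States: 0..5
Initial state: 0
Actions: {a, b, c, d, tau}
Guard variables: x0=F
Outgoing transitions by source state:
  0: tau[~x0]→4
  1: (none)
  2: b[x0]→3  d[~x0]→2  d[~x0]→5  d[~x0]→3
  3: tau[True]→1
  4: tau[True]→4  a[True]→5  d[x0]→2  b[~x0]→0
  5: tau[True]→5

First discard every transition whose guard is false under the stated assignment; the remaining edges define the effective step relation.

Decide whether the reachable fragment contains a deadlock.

Answer: DEADLOCK-FREE

Trace:
Reach set: {0,4,5}
  0: tau→4  [deg 1]
  4: a→5  b→0  tau→4  [deg 3]
  5: tau→5  [deg 1]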